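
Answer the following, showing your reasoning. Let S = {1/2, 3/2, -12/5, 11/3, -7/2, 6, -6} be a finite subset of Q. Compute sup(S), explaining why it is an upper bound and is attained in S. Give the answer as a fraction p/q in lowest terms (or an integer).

S is finite, so sup(S) = max(S).
Sorted decreasing:
6, 11/3, 3/2, 1/2, -12/5, -7/2, -6
The extremum is 6.
For every x in S, x <= 6. And 6 is in S, so it is attained.
Therefore sup(S) = 6.

6


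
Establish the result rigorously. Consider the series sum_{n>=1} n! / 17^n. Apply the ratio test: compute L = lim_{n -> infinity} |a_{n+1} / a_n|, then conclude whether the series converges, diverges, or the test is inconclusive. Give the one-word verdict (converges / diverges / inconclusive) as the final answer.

Let a_n denote the general term. Form the ratio a_{n+1}/a_n and simplify:
a_{n+1}/a_n = n/17 + 1/17
Take the limit as n -> infinity: L = infinity.
Since L = infinity > 1 (or L = infinity), the ratio test implies the series diverges.

diverges


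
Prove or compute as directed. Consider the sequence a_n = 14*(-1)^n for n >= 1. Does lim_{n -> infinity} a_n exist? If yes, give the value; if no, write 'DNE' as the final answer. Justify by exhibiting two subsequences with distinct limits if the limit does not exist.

Examine the behaviour of a_n along subsequences.
Even-n subsequence a_{2k} = 14 -> 14. Odd-n subsequence a_{2k+1} = -14 -> -14.
Since these two subsequential limits are 14 and -14, distinct, the full sequence cannot converge (a convergent sequence has all subsequences tending to the same limit). So lim a_n does not exist.

DNE


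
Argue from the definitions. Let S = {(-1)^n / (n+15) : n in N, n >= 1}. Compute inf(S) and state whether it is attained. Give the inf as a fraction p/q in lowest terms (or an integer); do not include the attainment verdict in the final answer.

Analysis:
- Values: -1/16, 1/17, -1/18, 1/19, -1/20, ...
- Positive terms (even n): 1/(2+15), 1/(4+15), ... decreasing -> max = 1/17 (n=2).
- Negative terms (odd n): -1/(1+15), -1/(3+15), ... increasing -> min = -1/16 (n=1).
- So sup = 1/17 (attained at n=2); inf = -1/16 (attained at n=1).
Conclusion: inf(S) = -1/16, attained in S.

-1/16


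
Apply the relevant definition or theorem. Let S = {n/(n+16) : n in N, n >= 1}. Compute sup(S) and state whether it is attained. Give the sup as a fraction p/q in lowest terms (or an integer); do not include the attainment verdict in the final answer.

Analysis:
- Values: 1/17, 1/9, 3/19, 1/5, ... strictly increasing.
- Minimum is 1/17 (n=1); inf = 1/17 (attained).
- n/(n+16) = 1 - 16/(n+16) -> 1 from below as n -> infinity, and never equals 1.
- So sup = 1 (not attained).
Conclusion: sup(S) = 1, not attained in S.

1


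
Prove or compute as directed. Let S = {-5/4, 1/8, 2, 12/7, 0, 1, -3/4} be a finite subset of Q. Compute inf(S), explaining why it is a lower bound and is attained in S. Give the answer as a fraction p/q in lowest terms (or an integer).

S is finite, so inf(S) = min(S).
Sorted increasing:
-5/4, -3/4, 0, 1/8, 1, 12/7, 2
The extremum is -5/4.
For every x in S, x >= -5/4. And -5/4 is in S, so it is attained.
Therefore inf(S) = -5/4.

-5/4


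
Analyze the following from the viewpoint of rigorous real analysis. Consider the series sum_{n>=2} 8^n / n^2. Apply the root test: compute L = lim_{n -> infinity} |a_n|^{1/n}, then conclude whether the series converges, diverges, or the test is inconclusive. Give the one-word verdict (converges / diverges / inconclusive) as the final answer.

Let a_n denote the general term. Form |a_n|^(1/n) and simplify:
|a_n|^(1/n) = 8/n^(2/n)
Take the limit as n -> infinity: L = 8.
Since L = 8 > 1, the root test implies divergence.

diverges


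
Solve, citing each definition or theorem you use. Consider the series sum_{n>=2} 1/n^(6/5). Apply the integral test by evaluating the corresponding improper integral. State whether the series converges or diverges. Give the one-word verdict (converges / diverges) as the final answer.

Let f(x) = x^(-6/5). Then f is positive, continuous, and decreasing on [2, infinity), so the integral test applies.
Compute the improper integral int_{2}^infinity f(x) dx:
  antiderivative F(x) = -5/x^(1/5).
  As x -> infinity, F(x) -> 0 (since p = 6/5 > 1).
  So int = F(infinity) - F(2) = 0 - (-5*2^(4/5)/2) = 5*2^(4/5)/2.
  Finite, so by the integral test, the series converges.

converges


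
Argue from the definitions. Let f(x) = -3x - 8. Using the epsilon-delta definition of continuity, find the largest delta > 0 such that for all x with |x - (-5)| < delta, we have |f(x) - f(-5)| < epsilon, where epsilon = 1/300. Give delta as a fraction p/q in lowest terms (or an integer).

We compute f(-5) = -3*(-5) - 8 = 7.
|f(x) - f(-5)| = |-3x - 8 - (7)| = |-3(x - (-5))| = 3|x - (-5)|.
We need 3|x - (-5)| < 1/300, i.e. |x - (-5)| < 1/300 / 3 = 1/900.
So any delta <= 1/900 works. Conversely, if delta > 1/900, then x = -5 + 1/900 satisfies |x - (-5)| = 1/900 < delta but |f(x) - f(-5)| = 3 * 1/900 = 1/300, which is not < 1/300; so no larger delta works.
Hence the largest such delta is 1/900.

1/900


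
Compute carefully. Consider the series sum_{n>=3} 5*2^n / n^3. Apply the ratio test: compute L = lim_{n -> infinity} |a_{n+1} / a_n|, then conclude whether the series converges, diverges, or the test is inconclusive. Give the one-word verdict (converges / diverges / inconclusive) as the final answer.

Let a_n denote the general term. Form the ratio a_{n+1}/a_n and simplify:
a_{n+1}/a_n = 2*n^3/(n + 1)^3
Take the limit as n -> infinity: L = 2.
Since L = 2 > 1 (or L = infinity), the ratio test implies the series diverges.

diverges


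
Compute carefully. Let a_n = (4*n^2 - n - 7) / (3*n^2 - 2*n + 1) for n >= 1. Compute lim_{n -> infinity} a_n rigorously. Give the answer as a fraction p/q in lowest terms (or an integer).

Divide numerator and denominator by n^2, the highest power:
numerator / n^2 = 4 - 1/n - 7/n^2
denominator / n^2 = 3 - 2/n + n^(-2)
As n -> infinity, all terms of the form c/n^k (k >= 1) tend to 0.
So numerator / n^2 -> 4 and denominator / n^2 -> 3.
Therefore lim a_n = 4/3.

4/3


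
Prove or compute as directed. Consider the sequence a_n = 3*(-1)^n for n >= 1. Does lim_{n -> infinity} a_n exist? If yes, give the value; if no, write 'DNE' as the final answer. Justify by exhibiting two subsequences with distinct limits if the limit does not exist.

Examine the behaviour of a_n along subsequences.
Even-n subsequence a_{2k} = 3 -> 3. Odd-n subsequence a_{2k+1} = -3 -> -3.
Since these two subsequential limits are 3 and -3, distinct, the full sequence cannot converge (a convergent sequence has all subsequences tending to the same limit). So lim a_n does not exist.

DNE


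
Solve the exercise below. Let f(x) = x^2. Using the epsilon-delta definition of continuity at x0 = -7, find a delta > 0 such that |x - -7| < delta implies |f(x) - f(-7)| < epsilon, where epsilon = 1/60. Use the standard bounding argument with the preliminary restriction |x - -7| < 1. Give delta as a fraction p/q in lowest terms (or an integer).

Factor: |x^2 - (-7)^2| = |x - -7| * |x + -7|.
Impose |x - -7| < 1 first. Then |x + -7| = |(x - -7) + 2*(-7)| <= |x - -7| + 2*|-7| < 1 + 14 = 15.
So |x^2 - (-7)^2| < delta * 15.
We need delta * 15 <= 1/60, i.e. delta <= 1/60/15 = 1/900.
Since 1/900 < 1, this is tighter than 1; take delta = 1/900.
So delta = 1/900 works.

1/900


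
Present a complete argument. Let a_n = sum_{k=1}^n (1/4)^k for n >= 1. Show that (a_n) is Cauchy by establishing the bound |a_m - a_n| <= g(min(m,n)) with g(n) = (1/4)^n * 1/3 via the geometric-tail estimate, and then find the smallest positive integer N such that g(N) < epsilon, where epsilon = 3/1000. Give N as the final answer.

For m > n >= 1: |a_m - a_n| = sum_{k=n+1}^m (1/4)^k < sum_{k=n+1}^infinity (1/4)^k = (1/4)^(n+1) / (1 - 1/4) = (1/4)^n * (1/4) * (4/3) = (1/4)^n * 1/3.
So g(n) = (1/4)^n / 3. Since g(n) -> 0, (a_n) is Cauchy.
Now solve g(N) < 3/1000: (1/4)^N / 3 < 3/1000 <=> 4^N > 1 / (3 * 3/1000) = 1000/9.
Check powers of 4: 4^3 = 64 <= 1000/9, 4^4 = 256 > 1000/9.
So the smallest such N is 4. Check: g(4) = 1/(3 * 256) = 1/768 < 3/1000.

4


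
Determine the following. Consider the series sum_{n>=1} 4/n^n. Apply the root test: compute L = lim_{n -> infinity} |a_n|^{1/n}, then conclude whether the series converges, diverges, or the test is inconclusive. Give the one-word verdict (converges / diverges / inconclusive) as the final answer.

Let a_n denote the general term. Form |a_n|^(1/n) and simplify:
|a_n|^(1/n) = 2^(2/n)/n
Take the limit as n -> infinity: L = 0.
Since L = 0 < 1, the root test implies convergence.

converges


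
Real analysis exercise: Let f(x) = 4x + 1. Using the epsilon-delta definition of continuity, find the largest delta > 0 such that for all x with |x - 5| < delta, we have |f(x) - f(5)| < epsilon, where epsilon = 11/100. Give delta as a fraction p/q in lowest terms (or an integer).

We compute f(5) = 4*(5) + 1 = 21.
|f(x) - f(5)| = |4x + 1 - (21)| = |4(x - 5)| = 4|x - 5|.
We need 4|x - 5| < 11/100, i.e. |x - 5| < 11/100 / 4 = 11/400.
So any delta <= 11/400 works. Conversely, if delta > 11/400, then x = 5 + 11/400 satisfies |x - 5| = 11/400 < delta but |f(x) - f(5)| = 4 * 11/400 = 11/100, which is not < 11/100; so no larger delta works.
Hence the largest such delta is 11/400.

11/400


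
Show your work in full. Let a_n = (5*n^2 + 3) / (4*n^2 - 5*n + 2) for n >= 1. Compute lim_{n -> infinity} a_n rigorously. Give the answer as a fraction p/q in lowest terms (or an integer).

Divide numerator and denominator by n^2, the highest power:
numerator / n^2 = 5 + 3/n^2
denominator / n^2 = 4 - 5/n + 2/n^2
As n -> infinity, all terms of the form c/n^k (k >= 1) tend to 0.
So numerator / n^2 -> 5 and denominator / n^2 -> 4.
Therefore lim a_n = 5/4.

5/4


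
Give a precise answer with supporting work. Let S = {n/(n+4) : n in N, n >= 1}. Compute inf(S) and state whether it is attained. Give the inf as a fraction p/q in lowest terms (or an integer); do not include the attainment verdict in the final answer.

Analysis:
- Values: 1/5, 1/3, 3/7, 1/2, ... strictly increasing.
- Minimum is 1/5 (n=1); inf = 1/5 (attained).
- n/(n+4) = 1 - 4/(n+4) -> 1 from below as n -> infinity, and never equals 1.
- So sup = 1 (not attained).
Conclusion: inf(S) = 1/5, attained in S.

1/5


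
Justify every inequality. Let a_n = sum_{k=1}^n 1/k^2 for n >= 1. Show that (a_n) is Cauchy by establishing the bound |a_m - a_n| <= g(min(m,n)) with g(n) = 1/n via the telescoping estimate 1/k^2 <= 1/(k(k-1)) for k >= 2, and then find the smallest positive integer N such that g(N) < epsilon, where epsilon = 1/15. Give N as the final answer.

For m > n >= 1: |a_m - a_n| = sum_{k=n+1}^m 1/k^2.
Use 1/k^2 <= 1/(k(k-1)) = 1/(k-1) - 1/k for k >= 2:
sum_{k=n+1}^m 1/k^2 <= sum_{k=n+1}^m (1/(k-1) - 1/k) = 1/n - 1/m <= 1/n.
By symmetry the same bound holds with n,m swapped, so |a_m - a_n| <= 1/min(m,n) = g(min(m,n)). Since g(n) -> 0, (a_n) is Cauchy.
Now solve g(N) < 1/15: 1/N < 1/15 <=> N > 1/(1/15) = 15.
The smallest integer strictly greater than 15 is N = 16.
Check: g(16) = 1/16 < 1/15; g(15) = 1/15 >= 1/15. So N = 16.

16


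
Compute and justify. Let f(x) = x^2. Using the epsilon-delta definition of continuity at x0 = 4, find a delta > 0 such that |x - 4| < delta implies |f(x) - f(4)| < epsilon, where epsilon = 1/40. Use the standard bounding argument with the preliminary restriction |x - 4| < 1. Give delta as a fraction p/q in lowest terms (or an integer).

Factor: |x^2 - (4)^2| = |x - 4| * |x + 4|.
Impose |x - 4| < 1 first. Then |x + 4| = |(x - 4) + 2*(4)| <= |x - 4| + 2*|4| < 1 + 8 = 9.
So |x^2 - (4)^2| < delta * 9.
We need delta * 9 <= 1/40, i.e. delta <= 1/40/9 = 1/360.
Since 1/360 < 1, this is tighter than 1; take delta = 1/360.
So delta = 1/360 works.

1/360


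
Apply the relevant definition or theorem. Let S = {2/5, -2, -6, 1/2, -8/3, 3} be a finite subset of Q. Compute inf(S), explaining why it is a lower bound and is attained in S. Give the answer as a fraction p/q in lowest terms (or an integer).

S is finite, so inf(S) = min(S).
Sorted increasing:
-6, -8/3, -2, 2/5, 1/2, 3
The extremum is -6.
For every x in S, x >= -6. And -6 is in S, so it is attained.
Therefore inf(S) = -6.

-6


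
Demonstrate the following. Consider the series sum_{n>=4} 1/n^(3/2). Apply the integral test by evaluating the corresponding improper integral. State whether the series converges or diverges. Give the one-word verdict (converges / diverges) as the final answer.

Let f(x) = x^(-3/2). Then f is positive, continuous, and decreasing on [4, infinity), so the integral test applies.
Compute the improper integral int_{4}^infinity f(x) dx:
  antiderivative F(x) = -2/sqrt(x).
  As x -> infinity, F(x) -> 0 (since p = 3/2 > 1).
  So int = F(infinity) - F(4) = 0 - (-1) = 1.
  Finite, so by the integral test, the series converges.

converges


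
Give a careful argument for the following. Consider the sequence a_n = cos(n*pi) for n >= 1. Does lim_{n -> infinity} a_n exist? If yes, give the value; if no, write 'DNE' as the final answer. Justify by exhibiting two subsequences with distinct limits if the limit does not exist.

Examine the behaviour of a_n along subsequences.
cos(n*pi) = (-1)^n, so a_n = (-1)^n. a_{2k} = 1 -> 1. a_{2k+1} = -1 -> -1.
Since these two subsequential limits are 1 and -1, distinct, the full sequence cannot converge (a convergent sequence has all subsequences tending to the same limit). So lim a_n does not exist.

DNE


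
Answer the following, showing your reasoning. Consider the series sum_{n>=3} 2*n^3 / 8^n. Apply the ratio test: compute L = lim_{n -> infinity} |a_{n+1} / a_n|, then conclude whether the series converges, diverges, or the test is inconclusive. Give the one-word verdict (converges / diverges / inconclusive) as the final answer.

Let a_n denote the general term. Form the ratio a_{n+1}/a_n and simplify:
a_{n+1}/a_n = (n + 1)^3/(8*n^3)
Take the limit as n -> infinity: L = 1/8.
Since L = 1/8 < 1, the ratio test implies the series converges.

converges


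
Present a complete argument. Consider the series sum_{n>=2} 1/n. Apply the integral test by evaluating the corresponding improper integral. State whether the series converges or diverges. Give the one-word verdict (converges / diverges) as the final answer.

Let f(x) = 1/x. Then f is positive, continuous, and decreasing on [2, infinity), so the integral test applies.
Compute the improper integral int_{2}^infinity f(x) dx:
  antiderivative F(x) = log(x).
  As x -> infinity, log(x) -> infinity.
  So int = infinity - log(2) = infinity. By the integral test, the series diverges.

diverges


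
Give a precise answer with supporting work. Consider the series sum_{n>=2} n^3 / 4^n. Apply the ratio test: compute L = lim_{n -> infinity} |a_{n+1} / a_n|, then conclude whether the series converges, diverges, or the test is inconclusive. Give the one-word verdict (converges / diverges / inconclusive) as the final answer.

Let a_n denote the general term. Form the ratio a_{n+1}/a_n and simplify:
a_{n+1}/a_n = (n + 1)^3/(4*n^3)
Take the limit as n -> infinity: L = 1/4.
Since L = 1/4 < 1, the ratio test implies the series converges.

converges


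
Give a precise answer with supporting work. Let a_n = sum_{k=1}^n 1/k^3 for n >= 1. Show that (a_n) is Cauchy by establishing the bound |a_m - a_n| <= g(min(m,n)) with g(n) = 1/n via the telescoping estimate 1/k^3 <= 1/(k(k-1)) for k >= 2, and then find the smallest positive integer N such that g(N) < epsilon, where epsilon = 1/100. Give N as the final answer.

For m > n >= 1: |a_m - a_n| = sum_{k=n+1}^m 1/k^3.
Use 1/k^3 <= 1/(k(k-1)) = 1/(k-1) - 1/k for k >= 2 (which holds since k^3 >= k^2 >= k(k-1) for k >= 2):
sum_{k=n+1}^m 1/k^3 <= sum_{k=n+1}^m (1/(k-1) - 1/k) = 1/n - 1/m <= 1/n.
By symmetry the same bound holds with n,m swapped, so |a_m - a_n| <= 1/min(m,n) = g(min(m,n)). Since g(n) -> 0, (a_n) is Cauchy.
Now solve g(N) < 1/100: 1/N < 1/100 <=> N > 1/(1/100) = 100.
The smallest integer strictly greater than 100 is N = 101.
Check: g(101) = 1/101 < 1/100; g(100) = 1/100 >= 1/100. So N = 101.

101


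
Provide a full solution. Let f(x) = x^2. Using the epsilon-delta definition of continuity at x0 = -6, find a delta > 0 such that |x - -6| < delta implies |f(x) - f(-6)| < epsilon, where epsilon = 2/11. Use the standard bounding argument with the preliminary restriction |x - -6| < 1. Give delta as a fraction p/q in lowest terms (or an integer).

Factor: |x^2 - (-6)^2| = |x - -6| * |x + -6|.
Impose |x - -6| < 1 first. Then |x + -6| = |(x - -6) + 2*(-6)| <= |x - -6| + 2*|-6| < 1 + 12 = 13.
So |x^2 - (-6)^2| < delta * 13.
We need delta * 13 <= 2/11, i.e. delta <= 2/11/13 = 2/143.
Since 2/143 < 1, this is tighter than 1; take delta = 2/143.
So delta = 2/143 works.

2/143


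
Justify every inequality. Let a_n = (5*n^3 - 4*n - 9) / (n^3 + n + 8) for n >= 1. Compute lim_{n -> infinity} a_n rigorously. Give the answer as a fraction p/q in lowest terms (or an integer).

Divide numerator and denominator by n^3, the highest power:
numerator / n^3 = 5 - 4/n^2 - 9/n^3
denominator / n^3 = 1 + n^(-2) + 8/n^3
As n -> infinity, all terms of the form c/n^k (k >= 1) tend to 0.
So numerator / n^3 -> 5 and denominator / n^3 -> 1.
Therefore lim a_n = 5.

5


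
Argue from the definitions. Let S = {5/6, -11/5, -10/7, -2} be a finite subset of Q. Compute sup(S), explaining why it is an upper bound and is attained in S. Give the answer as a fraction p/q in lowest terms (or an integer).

S is finite, so sup(S) = max(S).
Sorted decreasing:
5/6, -10/7, -2, -11/5
The extremum is 5/6.
For every x in S, x <= 5/6. And 5/6 is in S, so it is attained.
Therefore sup(S) = 5/6.

5/6


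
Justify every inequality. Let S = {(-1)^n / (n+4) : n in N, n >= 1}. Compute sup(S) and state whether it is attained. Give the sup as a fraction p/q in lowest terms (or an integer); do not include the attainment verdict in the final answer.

Analysis:
- Values: -1/5, 1/6, -1/7, 1/8, -1/9, ...
- Positive terms (even n): 1/(2+4), 1/(4+4), ... decreasing -> max = 1/6 (n=2).
- Negative terms (odd n): -1/(1+4), -1/(3+4), ... increasing -> min = -1/5 (n=1).
- So sup = 1/6 (attained at n=2); inf = -1/5 (attained at n=1).
Conclusion: sup(S) = 1/6, attained in S.

1/6


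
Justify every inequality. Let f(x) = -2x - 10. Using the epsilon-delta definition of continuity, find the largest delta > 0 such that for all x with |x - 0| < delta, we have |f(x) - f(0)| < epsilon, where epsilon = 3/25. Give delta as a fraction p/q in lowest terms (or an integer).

We compute f(0) = -2*(0) - 10 = -10.
|f(x) - f(0)| = |-2x - 10 - (-10)| = |-2(x - 0)| = 2|x - 0|.
We need 2|x - 0| < 3/25, i.e. |x - 0| < 3/25 / 2 = 3/50.
So any delta <= 3/50 works. Conversely, if delta > 3/50, then x = 0 + 3/50 satisfies |x - 0| = 3/50 < delta but |f(x) - f(0)| = 2 * 3/50 = 3/25, which is not < 3/25; so no larger delta works.
Hence the largest such delta is 3/50.

3/50


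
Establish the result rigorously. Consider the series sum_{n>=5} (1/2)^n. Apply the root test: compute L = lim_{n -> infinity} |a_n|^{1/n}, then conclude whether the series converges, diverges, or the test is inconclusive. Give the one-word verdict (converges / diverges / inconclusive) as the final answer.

Let a_n denote the general term. Form |a_n|^(1/n) and simplify:
|a_n|^(1/n) = 1/2
Take the limit as n -> infinity: L = 1/2.
Since L = 1/2 < 1, the root test implies convergence.

converges


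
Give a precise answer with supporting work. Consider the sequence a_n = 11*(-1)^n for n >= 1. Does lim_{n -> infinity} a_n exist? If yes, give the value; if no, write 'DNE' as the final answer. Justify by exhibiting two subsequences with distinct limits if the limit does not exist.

Examine the behaviour of a_n along subsequences.
Even-n subsequence a_{2k} = 11 -> 11. Odd-n subsequence a_{2k+1} = -11 -> -11.
Since these two subsequential limits are 11 and -11, distinct, the full sequence cannot converge (a convergent sequence has all subsequences tending to the same limit). So lim a_n does not exist.

DNE


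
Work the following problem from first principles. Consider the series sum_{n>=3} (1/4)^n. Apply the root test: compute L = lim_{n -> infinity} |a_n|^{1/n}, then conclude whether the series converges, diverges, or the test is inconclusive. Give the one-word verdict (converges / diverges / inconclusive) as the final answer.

Let a_n denote the general term. Form |a_n|^(1/n) and simplify:
|a_n|^(1/n) = 1/4
Take the limit as n -> infinity: L = 1/4.
Since L = 1/4 < 1, the root test implies convergence.

converges


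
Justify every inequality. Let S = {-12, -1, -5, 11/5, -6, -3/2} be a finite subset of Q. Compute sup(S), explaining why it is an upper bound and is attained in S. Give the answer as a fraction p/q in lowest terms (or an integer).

S is finite, so sup(S) = max(S).
Sorted decreasing:
11/5, -1, -3/2, -5, -6, -12
The extremum is 11/5.
For every x in S, x <= 11/5. And 11/5 is in S, so it is attained.
Therefore sup(S) = 11/5.

11/5


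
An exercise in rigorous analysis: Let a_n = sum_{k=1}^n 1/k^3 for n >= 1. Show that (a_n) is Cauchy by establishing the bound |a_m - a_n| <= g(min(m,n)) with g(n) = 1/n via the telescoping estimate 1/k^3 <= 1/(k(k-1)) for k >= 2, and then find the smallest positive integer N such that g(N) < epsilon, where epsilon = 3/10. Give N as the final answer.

For m > n >= 1: |a_m - a_n| = sum_{k=n+1}^m 1/k^3.
Use 1/k^3 <= 1/(k(k-1)) = 1/(k-1) - 1/k for k >= 2 (which holds since k^3 >= k^2 >= k(k-1) for k >= 2):
sum_{k=n+1}^m 1/k^3 <= sum_{k=n+1}^m (1/(k-1) - 1/k) = 1/n - 1/m <= 1/n.
By symmetry the same bound holds with n,m swapped, so |a_m - a_n| <= 1/min(m,n) = g(min(m,n)). Since g(n) -> 0, (a_n) is Cauchy.
Now solve g(N) < 3/10: 1/N < 3/10 <=> N > 1/(3/10) = 10/3.
The smallest integer strictly greater than 10/3 is N = 4.
Check: g(4) = 1/4 < 3/10; g(3) = 1/3 >= 3/10. So N = 4.

4


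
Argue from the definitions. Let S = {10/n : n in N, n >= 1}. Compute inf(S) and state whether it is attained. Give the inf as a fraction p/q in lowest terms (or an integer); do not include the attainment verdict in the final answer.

Analysis:
- Values: 10, 5, 10/3, 5/2, ... strictly decreasing.
- The maximum is 10 (n=1); sup = 10 (attained).
- The set is bounded below by 0; 10/n -> 0 so 0 is the greatest lower bound.
- 0 is not in the set, so inf = 0 is not attained.
Conclusion: inf(S) = 0, not attained in S.

0


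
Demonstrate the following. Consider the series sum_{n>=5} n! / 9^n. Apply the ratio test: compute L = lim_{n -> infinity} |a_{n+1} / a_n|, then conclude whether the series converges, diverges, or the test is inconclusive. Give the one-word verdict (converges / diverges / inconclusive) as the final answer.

Let a_n denote the general term. Form the ratio a_{n+1}/a_n and simplify:
a_{n+1}/a_n = n/9 + 1/9
Take the limit as n -> infinity: L = infinity.
Since L = infinity > 1 (or L = infinity), the ratio test implies the series diverges.

diverges


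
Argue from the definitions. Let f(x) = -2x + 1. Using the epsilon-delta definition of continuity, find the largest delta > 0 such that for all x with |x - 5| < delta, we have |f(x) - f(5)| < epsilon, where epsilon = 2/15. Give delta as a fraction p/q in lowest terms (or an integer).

We compute f(5) = -2*(5) + 1 = -9.
|f(x) - f(5)| = |-2x + 1 - (-9)| = |-2(x - 5)| = 2|x - 5|.
We need 2|x - 5| < 2/15, i.e. |x - 5| < 2/15 / 2 = 1/15.
So any delta <= 1/15 works. Conversely, if delta > 1/15, then x = 5 + 1/15 satisfies |x - 5| = 1/15 < delta but |f(x) - f(5)| = 2 * 1/15 = 2/15, which is not < 2/15; so no larger delta works.
Hence the largest such delta is 1/15.

1/15


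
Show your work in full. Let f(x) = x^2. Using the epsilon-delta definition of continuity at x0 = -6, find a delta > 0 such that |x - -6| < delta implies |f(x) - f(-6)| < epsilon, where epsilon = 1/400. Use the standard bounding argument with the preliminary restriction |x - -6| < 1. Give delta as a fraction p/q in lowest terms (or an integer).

Factor: |x^2 - (-6)^2| = |x - -6| * |x + -6|.
Impose |x - -6| < 1 first. Then |x + -6| = |(x - -6) + 2*(-6)| <= |x - -6| + 2*|-6| < 1 + 12 = 13.
So |x^2 - (-6)^2| < delta * 13.
We need delta * 13 <= 1/400, i.e. delta <= 1/400/13 = 1/5200.
Since 1/5200 < 1, this is tighter than 1; take delta = 1/5200.
So delta = 1/5200 works.

1/5200


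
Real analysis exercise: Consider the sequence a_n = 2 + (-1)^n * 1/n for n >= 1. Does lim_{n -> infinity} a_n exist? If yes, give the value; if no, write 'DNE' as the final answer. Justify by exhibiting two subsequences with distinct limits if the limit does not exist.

Examine the behaviour of a_n along subsequences.
Even-n subsequence a_{2k} = 2 + 1/(2k) -> 2. Odd-n subsequence a_{2k+1} = 2 - 1/(2k+1) -> 2. Both tend to 2, which suggests the limit is 2; verify directly.
|a_n - 2| = |(-1)^n * 1/n| = 1/n for every n >= 1.
Given epsilon > 0, choose a positive integer N > 1/epsilon. Then for all n >= N, |a_n - 2| = 1/n <= 1/N < epsilon.
So by the definition of the limit, lim a_n exists and equals 2.

2


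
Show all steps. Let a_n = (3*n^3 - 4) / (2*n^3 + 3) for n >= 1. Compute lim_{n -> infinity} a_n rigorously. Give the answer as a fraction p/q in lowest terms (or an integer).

Divide numerator and denominator by n^3, the highest power:
numerator / n^3 = 3 - 4/n^3
denominator / n^3 = 2 + 3/n^3
As n -> infinity, all terms of the form c/n^k (k >= 1) tend to 0.
So numerator / n^3 -> 3 and denominator / n^3 -> 2.
Therefore lim a_n = 3/2.

3/2


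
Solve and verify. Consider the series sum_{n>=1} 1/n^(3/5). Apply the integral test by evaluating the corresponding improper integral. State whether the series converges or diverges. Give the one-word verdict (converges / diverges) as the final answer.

Let f(x) = x^(-3/5). Then f is positive, continuous, and decreasing on [1, infinity), so the integral test applies.
Compute the improper integral int_{1}^infinity f(x) dx:
  antiderivative F(x) = 5*x^(2/5)/2.
  As x -> infinity, F(x) -> infinity (since p = 3/5 < 1).
  So the integral diverges. By the integral test, the series diverges.

diverges


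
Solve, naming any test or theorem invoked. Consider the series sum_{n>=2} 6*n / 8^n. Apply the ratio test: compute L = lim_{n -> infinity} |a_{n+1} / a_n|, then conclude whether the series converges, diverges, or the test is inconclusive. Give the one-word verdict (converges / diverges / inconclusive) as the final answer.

Let a_n denote the general term. Form the ratio a_{n+1}/a_n and simplify:
a_{n+1}/a_n = (n + 1)/(8*n)
Take the limit as n -> infinity: L = 1/8.
Since L = 1/8 < 1, the ratio test implies the series converges.

converges


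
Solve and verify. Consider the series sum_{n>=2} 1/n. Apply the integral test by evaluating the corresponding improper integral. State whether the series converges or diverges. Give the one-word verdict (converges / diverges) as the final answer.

Let f(x) = 1/x. Then f is positive, continuous, and decreasing on [2, infinity), so the integral test applies.
Compute the improper integral int_{2}^infinity f(x) dx:
  antiderivative F(x) = log(x).
  As x -> infinity, log(x) -> infinity.
  So int = infinity - log(2) = infinity. By the integral test, the series diverges.

diverges


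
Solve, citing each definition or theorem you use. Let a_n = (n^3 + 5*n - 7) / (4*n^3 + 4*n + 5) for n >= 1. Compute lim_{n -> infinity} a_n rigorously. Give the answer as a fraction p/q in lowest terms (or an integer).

Divide numerator and denominator by n^3, the highest power:
numerator / n^3 = 1 + 5/n^2 - 7/n^3
denominator / n^3 = 4 + 4/n^2 + 5/n^3
As n -> infinity, all terms of the form c/n^k (k >= 1) tend to 0.
So numerator / n^3 -> 1 and denominator / n^3 -> 4.
Therefore lim a_n = 1/4.

1/4


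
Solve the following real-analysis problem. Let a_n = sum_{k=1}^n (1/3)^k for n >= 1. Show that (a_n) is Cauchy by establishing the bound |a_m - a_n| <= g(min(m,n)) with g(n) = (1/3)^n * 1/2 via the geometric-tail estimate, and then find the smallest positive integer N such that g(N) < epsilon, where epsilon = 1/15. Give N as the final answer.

For m > n >= 1: |a_m - a_n| = sum_{k=n+1}^m (1/3)^k < sum_{k=n+1}^infinity (1/3)^k = (1/3)^(n+1) / (1 - 1/3) = (1/3)^n * (1/3) * (3/2) = (1/3)^n * 1/2.
So g(n) = (1/3)^n / 2. Since g(n) -> 0, (a_n) is Cauchy.
Now solve g(N) < 1/15: (1/3)^N / 2 < 1/15 <=> 3^N > 1 / (2 * 1/15) = 15/2.
Check powers of 3: 3^1 = 3 <= 15/2, 3^2 = 9 > 15/2.
So the smallest such N is 2. Check: g(2) = 1/(2 * 9) = 1/18 < 1/15.

2


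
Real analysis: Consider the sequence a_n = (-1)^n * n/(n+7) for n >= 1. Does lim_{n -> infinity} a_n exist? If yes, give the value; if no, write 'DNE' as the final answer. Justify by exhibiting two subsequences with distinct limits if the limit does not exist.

Examine the behaviour of a_n along subsequences.
a_{2k} = 2k/(2k+7) -> 1. a_{2k+1} = -(2k+1)/(2k+8) -> -1.
Since these two subsequential limits are 1 and -1, distinct, the full sequence cannot converge (a convergent sequence has all subsequences tending to the same limit). So lim a_n does not exist.

DNE


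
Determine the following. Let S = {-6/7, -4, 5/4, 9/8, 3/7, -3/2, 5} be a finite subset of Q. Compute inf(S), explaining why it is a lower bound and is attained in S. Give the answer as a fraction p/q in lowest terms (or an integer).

S is finite, so inf(S) = min(S).
Sorted increasing:
-4, -3/2, -6/7, 3/7, 9/8, 5/4, 5
The extremum is -4.
For every x in S, x >= -4. And -4 is in S, so it is attained.
Therefore inf(S) = -4.

-4


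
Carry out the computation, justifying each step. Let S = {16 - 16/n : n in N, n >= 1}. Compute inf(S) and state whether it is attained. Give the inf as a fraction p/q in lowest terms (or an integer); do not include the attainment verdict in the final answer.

Analysis:
- Values: 0, 8, 32/3, 12, ... strictly increasing.
- Minimum is 0 (n=1); inf = 0 (attained).
- 16 - 16/n -> 16 from below; sup = 16, not attained.
Conclusion: inf(S) = 0, attained in S.

0


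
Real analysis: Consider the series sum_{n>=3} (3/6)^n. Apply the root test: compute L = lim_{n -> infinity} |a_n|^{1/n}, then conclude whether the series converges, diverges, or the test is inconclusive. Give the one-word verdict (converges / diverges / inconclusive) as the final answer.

Let a_n denote the general term. Form |a_n|^(1/n) and simplify:
|a_n|^(1/n) = 1/2
Take the limit as n -> infinity: L = 1/2.
Since L = 1/2 < 1, the root test implies convergence.

converges


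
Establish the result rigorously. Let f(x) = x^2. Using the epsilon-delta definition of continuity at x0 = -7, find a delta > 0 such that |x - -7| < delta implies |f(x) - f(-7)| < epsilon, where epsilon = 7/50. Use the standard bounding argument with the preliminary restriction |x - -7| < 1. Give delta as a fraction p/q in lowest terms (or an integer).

Factor: |x^2 - (-7)^2| = |x - -7| * |x + -7|.
Impose |x - -7| < 1 first. Then |x + -7| = |(x - -7) + 2*(-7)| <= |x - -7| + 2*|-7| < 1 + 14 = 15.
So |x^2 - (-7)^2| < delta * 15.
We need delta * 15 <= 7/50, i.e. delta <= 7/50/15 = 7/750.
Since 7/750 < 1, this is tighter than 1; take delta = 7/750.
So delta = 7/750 works.

7/750


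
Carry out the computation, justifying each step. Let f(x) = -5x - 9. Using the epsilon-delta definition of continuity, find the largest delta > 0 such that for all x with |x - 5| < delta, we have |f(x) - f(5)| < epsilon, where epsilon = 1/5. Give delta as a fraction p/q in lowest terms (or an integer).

We compute f(5) = -5*(5) - 9 = -34.
|f(x) - f(5)| = |-5x - 9 - (-34)| = |-5(x - 5)| = 5|x - 5|.
We need 5|x - 5| < 1/5, i.e. |x - 5| < 1/5 / 5 = 1/25.
So any delta <= 1/25 works. Conversely, if delta > 1/25, then x = 5 + 1/25 satisfies |x - 5| = 1/25 < delta but |f(x) - f(5)| = 5 * 1/25 = 1/5, which is not < 1/5; so no larger delta works.
Hence the largest such delta is 1/25.

1/25


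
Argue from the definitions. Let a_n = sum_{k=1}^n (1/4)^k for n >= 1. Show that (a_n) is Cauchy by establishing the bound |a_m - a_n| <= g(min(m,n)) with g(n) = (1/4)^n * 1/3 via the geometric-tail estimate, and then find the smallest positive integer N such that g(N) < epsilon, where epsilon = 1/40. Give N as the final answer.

For m > n >= 1: |a_m - a_n| = sum_{k=n+1}^m (1/4)^k < sum_{k=n+1}^infinity (1/4)^k = (1/4)^(n+1) / (1 - 1/4) = (1/4)^n * (1/4) * (4/3) = (1/4)^n * 1/3.
So g(n) = (1/4)^n / 3. Since g(n) -> 0, (a_n) is Cauchy.
Now solve g(N) < 1/40: (1/4)^N / 3 < 1/40 <=> 4^N > 1 / (3 * 1/40) = 40/3.
Check powers of 4: 4^1 = 4 <= 40/3, 4^2 = 16 > 40/3.
So the smallest such N is 2. Check: g(2) = 1/(3 * 16) = 1/48 < 1/40.

2


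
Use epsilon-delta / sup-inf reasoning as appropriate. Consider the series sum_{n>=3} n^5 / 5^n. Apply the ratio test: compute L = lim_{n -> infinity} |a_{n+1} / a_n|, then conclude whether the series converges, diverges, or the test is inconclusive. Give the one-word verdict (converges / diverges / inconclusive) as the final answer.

Let a_n denote the general term. Form the ratio a_{n+1}/a_n and simplify:
a_{n+1}/a_n = (n + 1)^5/(5*n^5)
Take the limit as n -> infinity: L = 1/5.
Since L = 1/5 < 1, the ratio test implies the series converges.

converges


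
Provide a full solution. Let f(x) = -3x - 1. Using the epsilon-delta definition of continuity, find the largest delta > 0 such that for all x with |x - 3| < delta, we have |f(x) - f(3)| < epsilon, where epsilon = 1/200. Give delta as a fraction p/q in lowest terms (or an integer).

We compute f(3) = -3*(3) - 1 = -10.
|f(x) - f(3)| = |-3x - 1 - (-10)| = |-3(x - 3)| = 3|x - 3|.
We need 3|x - 3| < 1/200, i.e. |x - 3| < 1/200 / 3 = 1/600.
So any delta <= 1/600 works. Conversely, if delta > 1/600, then x = 3 + 1/600 satisfies |x - 3| = 1/600 < delta but |f(x) - f(3)| = 3 * 1/600 = 1/200, which is not < 1/200; so no larger delta works.
Hence the largest such delta is 1/600.

1/600


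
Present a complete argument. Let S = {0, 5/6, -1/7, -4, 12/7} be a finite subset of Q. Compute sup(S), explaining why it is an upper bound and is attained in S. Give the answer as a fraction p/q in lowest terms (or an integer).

S is finite, so sup(S) = max(S).
Sorted decreasing:
12/7, 5/6, 0, -1/7, -4
The extremum is 12/7.
For every x in S, x <= 12/7. And 12/7 is in S, so it is attained.
Therefore sup(S) = 12/7.

12/7


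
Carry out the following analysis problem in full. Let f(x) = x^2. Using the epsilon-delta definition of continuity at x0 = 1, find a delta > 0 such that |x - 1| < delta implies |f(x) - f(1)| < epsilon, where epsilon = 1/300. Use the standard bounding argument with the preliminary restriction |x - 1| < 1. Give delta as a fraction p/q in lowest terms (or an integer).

Factor: |x^2 - (1)^2| = |x - 1| * |x + 1|.
Impose |x - 1| < 1 first. Then |x + 1| = |(x - 1) + 2*(1)| <= |x - 1| + 2*|1| < 1 + 2 = 3.
So |x^2 - (1)^2| < delta * 3.
We need delta * 3 <= 1/300, i.e. delta <= 1/300/3 = 1/900.
Since 1/900 < 1, this is tighter than 1; take delta = 1/900.
So delta = 1/900 works.

1/900


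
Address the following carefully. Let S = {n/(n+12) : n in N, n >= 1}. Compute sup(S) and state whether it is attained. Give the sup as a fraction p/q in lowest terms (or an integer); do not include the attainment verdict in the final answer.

Analysis:
- Values: 1/13, 1/7, 1/5, 1/4, ... strictly increasing.
- Minimum is 1/13 (n=1); inf = 1/13 (attained).
- n/(n+12) = 1 - 12/(n+12) -> 1 from below as n -> infinity, and never equals 1.
- So sup = 1 (not attained).
Conclusion: sup(S) = 1, not attained in S.

1


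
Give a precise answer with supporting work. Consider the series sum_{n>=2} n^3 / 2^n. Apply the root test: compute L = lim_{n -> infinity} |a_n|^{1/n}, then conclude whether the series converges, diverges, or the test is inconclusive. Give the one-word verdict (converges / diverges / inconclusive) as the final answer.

Let a_n denote the general term. Form |a_n|^(1/n) and simplify:
|a_n|^(1/n) = n^(3/n)/2
Take the limit as n -> infinity: L = 1/2.
Since L = 1/2 < 1, the root test implies convergence.

converges


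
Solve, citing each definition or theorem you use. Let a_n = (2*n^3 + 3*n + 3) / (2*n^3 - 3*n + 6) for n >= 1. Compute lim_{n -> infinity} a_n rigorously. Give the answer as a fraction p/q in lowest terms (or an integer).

Divide numerator and denominator by n^3, the highest power:
numerator / n^3 = 2 + 3/n^2 + 3/n^3
denominator / n^3 = 2 - 3/n^2 + 6/n^3
As n -> infinity, all terms of the form c/n^k (k >= 1) tend to 0.
So numerator / n^3 -> 2 and denominator / n^3 -> 2.
Therefore lim a_n = 1.

1


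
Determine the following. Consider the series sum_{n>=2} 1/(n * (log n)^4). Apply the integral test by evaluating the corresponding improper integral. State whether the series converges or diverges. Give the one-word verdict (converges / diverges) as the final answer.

Let f(x) = 1/(x*log(x)^4). Then f is positive, continuous, and decreasing on [2, infinity), so the integral test applies.
Compute the improper integral int_{2}^infinity f(x) dx:
  antiderivative F(x) = -1/(3*log(x)^3).
  F(x) -> 0 as x -> infinity.  int = 0 - F(2) = 1/(3*log(2)^3) < infinity. By the integral test, the series converges.

converges


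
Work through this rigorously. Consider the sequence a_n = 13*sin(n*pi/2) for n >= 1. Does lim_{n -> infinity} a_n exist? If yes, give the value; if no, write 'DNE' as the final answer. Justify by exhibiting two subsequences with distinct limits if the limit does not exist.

Examine the behaviour of a_n along subsequences.
a_{4k+1} = 13*sin(pi/2 + 2k*pi) = 13 -> 13. a_{4k+3} = 13*sin(3pi/2 + 2k*pi) = -13 -> -13.
Since these two subsequential limits are 13 and -13, distinct, the full sequence cannot converge (a convergent sequence has all subsequences tending to the same limit). So lim a_n does not exist.

DNE


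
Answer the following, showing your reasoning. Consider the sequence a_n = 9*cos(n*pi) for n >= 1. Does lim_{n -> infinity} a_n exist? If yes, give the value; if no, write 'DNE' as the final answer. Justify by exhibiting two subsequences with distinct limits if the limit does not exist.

Examine the behaviour of a_n along subsequences.
cos(n*pi) = (-1)^n, so a_n = 9*(-1)^n. a_{2k} = 9 -> 9. a_{2k+1} = -9 -> -9.
Since these two subsequential limits are 9 and -9, distinct, the full sequence cannot converge (a convergent sequence has all subsequences tending to the same limit). So lim a_n does not exist.

DNE


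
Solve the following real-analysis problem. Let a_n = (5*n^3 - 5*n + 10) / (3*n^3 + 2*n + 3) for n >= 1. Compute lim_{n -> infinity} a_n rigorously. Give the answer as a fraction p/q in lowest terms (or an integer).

Divide numerator and denominator by n^3, the highest power:
numerator / n^3 = 5 - 5/n^2 + 10/n^3
denominator / n^3 = 3 + 2/n^2 + 3/n^3
As n -> infinity, all terms of the form c/n^k (k >= 1) tend to 0.
So numerator / n^3 -> 5 and denominator / n^3 -> 3.
Therefore lim a_n = 5/3.

5/3


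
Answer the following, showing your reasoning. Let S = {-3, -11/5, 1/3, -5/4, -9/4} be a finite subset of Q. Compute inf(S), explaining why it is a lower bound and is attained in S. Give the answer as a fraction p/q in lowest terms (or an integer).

S is finite, so inf(S) = min(S).
Sorted increasing:
-3, -9/4, -11/5, -5/4, 1/3
The extremum is -3.
For every x in S, x >= -3. And -3 is in S, so it is attained.
Therefore inf(S) = -3.

-3


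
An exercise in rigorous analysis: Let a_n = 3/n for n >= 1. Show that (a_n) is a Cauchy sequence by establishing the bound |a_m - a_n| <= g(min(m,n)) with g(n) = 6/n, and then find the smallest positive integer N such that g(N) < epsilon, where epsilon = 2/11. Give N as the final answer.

For any m, n >= 1, by the triangle inequality:
|a_m - a_n| = |3/m - 3/n| <= 3*1/m + 3*1/n <= 6/min(m,n).
So g(n) = 6/n bounds the Cauchy difference. Since g(n) -> 0, (a_n) is Cauchy.
Now solve g(N) < 2/11: 6/N < 2/11 <=> N > 6 / (2/11) = 33.
The smallest integer strictly greater than 33 is N = 34.
Check: g(34) = 6/34 = 3/17 < 2/11; g(33) = 2/11 >= 2/11. So N = 34.

34


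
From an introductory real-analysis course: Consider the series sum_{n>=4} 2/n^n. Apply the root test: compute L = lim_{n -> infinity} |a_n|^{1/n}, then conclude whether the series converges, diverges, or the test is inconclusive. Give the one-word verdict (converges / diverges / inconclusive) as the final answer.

Let a_n denote the general term. Form |a_n|^(1/n) and simplify:
|a_n|^(1/n) = 2^(1/n)/n
Take the limit as n -> infinity: L = 0.
Since L = 0 < 1, the root test implies convergence.

converges
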